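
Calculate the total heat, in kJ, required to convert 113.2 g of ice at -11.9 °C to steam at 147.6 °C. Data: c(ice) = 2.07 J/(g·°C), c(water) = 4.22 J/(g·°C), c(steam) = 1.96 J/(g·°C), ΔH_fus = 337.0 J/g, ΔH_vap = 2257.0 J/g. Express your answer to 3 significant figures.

q1 (heat ice -11.9→0.0 °C): 113.2 × 2.07 × 11.9 = 2788 J
q2 (melt at 0 °C): 113.2 × 337.0 = 38148 J
q3 (heat water 0.0→100.0 °C): 113.2 × 4.22 × 100.0 = 47770 J
q4 (vaporize at 100 °C): 113.2 × 2257.0 = 255492 J
q5 (heat steam 100.0→147.6 °C): 113.2 × 1.96 × 47.6 = 10561 J
Total: 2788 + 38148 + 47770 + 255492 + 10561 = 354759 J = 355 kJ

q = 355 kJ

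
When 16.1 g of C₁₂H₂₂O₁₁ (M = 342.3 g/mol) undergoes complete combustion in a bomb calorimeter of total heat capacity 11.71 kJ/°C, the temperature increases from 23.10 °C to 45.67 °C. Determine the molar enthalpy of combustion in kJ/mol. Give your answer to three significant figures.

ΔT = 45.67 − 23.10 = 22.57 °C
q_cal = C_cal × ΔT = 11.71 × 22.57 = 264.2947 kJ
n = 16.1 / 342.3 = 0.04703 mol
q_rxn = −q_cal = -264.2947 kJ
ΔH = -264.2947 / 0.04703 = -5620 kJ/mol

ΔH = -5620 kJ/mol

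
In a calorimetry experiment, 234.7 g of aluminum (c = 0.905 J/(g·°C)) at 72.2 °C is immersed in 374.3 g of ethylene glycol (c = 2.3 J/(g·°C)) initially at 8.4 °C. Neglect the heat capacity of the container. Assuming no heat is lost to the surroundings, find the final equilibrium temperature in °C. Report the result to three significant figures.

Heat lost by aluminum = heat gained by ethylene glycol.
(234.7)(0.905)(72.2 − T) = (374.3)(2.3)(T − 8.4)
212.4035 (72.2 − T) = 860.89 (T − 8.4)
15336 − 212.4035 T = 860.89 T − 7231.5
22567.5 = 1073.2935 T
T = 21.03 °C

T_f = 21.0 °C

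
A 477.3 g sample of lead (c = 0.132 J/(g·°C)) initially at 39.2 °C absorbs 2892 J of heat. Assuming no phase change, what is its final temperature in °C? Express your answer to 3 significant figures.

T_f = 85.1 °C

ΔT = q / (m c) = 2892 / (477.3 × 0.132) = 45.90 °C
T_f = 39.2 + 45.90 = 85.10 °C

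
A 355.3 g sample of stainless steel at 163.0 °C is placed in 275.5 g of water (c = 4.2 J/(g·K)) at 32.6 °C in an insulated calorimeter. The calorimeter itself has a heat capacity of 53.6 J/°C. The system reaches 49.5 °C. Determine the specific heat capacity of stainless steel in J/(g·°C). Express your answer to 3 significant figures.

q_gained = (275.5 × 4.2 + 53.6) × (49.5 − 32.6) = 20460 J
q_lost = 355.3 × c × (163.0 − 49.5) = 40326.55 c
Set equal: c = 20460 / 40326.55 = 0.507 J/(g·°C)

c = 0.507 J/(g·°C)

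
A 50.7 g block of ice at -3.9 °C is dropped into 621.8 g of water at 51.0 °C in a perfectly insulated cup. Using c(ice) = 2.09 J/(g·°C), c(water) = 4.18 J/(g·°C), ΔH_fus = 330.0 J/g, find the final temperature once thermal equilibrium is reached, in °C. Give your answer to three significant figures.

T_f = 41.1 °C

Heat to bring ice to 0 °C and melt it: q₁ = 50.7×2.09×3.9 + 50.7×330.0 = 17144 J
Heat the water can supply cooling to 0 °C: 621.8×4.18×51.0 = 132555 J > q₁, so all ice melts.
Energy balance: 621.8×4.18×(51.0 − T) = 17144 + 50.7×4.18×(T − 0)
2599.124(51.0 − T) = 17144 + 211.926 T
132555 − 17144 = 2811.050 T
T = 115411 / 2811.050 = 41.06 °C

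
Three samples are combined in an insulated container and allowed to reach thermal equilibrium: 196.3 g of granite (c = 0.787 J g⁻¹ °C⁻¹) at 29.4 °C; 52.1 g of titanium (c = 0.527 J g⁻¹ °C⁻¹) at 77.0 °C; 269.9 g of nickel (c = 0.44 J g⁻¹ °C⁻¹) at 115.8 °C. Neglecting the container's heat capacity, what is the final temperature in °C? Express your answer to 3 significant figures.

T_f = 67.9 °C

Σ mᵢcᵢ(T − Tᵢ) = 0  ⇒  T = Σ mᵢcᵢTᵢ / Σ mᵢcᵢ
Σ mᵢcᵢ = 196.3×0.787 + 52.1×0.527 + 269.9×0.44 = 300.7008
Σ mᵢcᵢTᵢ = 154.4881×29.4 + 27.4567×77.0 + 118.756×115.8 = 20408
T = 20408 / 300.7008 = 67.87 °C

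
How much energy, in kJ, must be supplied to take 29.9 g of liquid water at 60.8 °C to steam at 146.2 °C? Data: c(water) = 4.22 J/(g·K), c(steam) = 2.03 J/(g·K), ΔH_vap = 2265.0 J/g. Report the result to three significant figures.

q = 75.5 kJ

q1 (heat water 60.8→100.0 °C): 29.9 × 4.22 × 39.2 = 4946 J
q2 (vaporize at 100 °C): 29.9 × 2265.0 = 67724 J
q3 (heat steam 100.0→146.2 °C): 29.9 × 2.03 × 46.2 = 2804 J
Total: 4946 + 67724 + 2804 = 75474 J = 75.5 kJ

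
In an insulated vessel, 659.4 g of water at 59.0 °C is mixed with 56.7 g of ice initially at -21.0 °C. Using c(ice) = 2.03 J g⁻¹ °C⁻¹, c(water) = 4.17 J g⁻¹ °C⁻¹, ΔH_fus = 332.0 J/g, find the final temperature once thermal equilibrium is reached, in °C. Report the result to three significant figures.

T_f = 47.2 °C

Heat to bring ice to 0 °C and melt it: q₁ = 56.7×2.03×21.0 + 56.7×332.0 = 21242 J
Heat the water can supply cooling to 0 °C: 659.4×4.17×59.0 = 162232 J > q₁, so all ice melts.
Energy balance: 659.4×4.17×(59.0 − T) = 21242 + 56.7×4.17×(T − 0)
2749.698(59.0 − T) = 21242 + 236.439 T
162232 − 21242 = 2986.137 T
T = 140990 / 2986.137 = 47.21 °C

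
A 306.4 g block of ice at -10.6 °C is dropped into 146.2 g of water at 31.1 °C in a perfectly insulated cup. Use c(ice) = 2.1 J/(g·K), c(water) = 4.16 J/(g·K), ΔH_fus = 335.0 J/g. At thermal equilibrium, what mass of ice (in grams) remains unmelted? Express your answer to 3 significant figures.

Heat to warm all ice to 0 °C: 306.4×2.1×10.6 = 6820.5 J
Heat released by water cooling to 0 °C: 146.2×4.16×31.1 = 18915 J
18915 J < 6820.5 + 306.4×335.0 = 109464.5 J, so not all ice melts; final T = 0 °C.
Heat left for melting: 18915 − 6820.5 = 12094.5 J
Mass melted = 12094.5 / 335.0 = 36.10 g
Ice remaining = 306.4 − 36.10 = 270.30 g

m_ice remaining = 270 g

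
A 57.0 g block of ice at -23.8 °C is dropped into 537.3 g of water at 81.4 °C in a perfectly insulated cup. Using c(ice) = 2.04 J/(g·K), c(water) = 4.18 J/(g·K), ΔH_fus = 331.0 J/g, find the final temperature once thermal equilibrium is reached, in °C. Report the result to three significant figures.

T_f = 64.9 °C

Heat to bring ice to 0 °C and melt it: q₁ = 57.0×2.04×23.8 + 57.0×331.0 = 21634 J
Heat the water can supply cooling to 0 °C: 537.3×4.18×81.4 = 182817 J > q₁, so all ice melts.
Energy balance: 537.3×4.18×(81.4 − T) = 21634 + 57.0×4.18×(T − 0)
2245.914(81.4 − T) = 21634 + 238.26 T
182817 − 21634 = 2484.174 T
T = 161183 / 2484.174 = 64.88 °C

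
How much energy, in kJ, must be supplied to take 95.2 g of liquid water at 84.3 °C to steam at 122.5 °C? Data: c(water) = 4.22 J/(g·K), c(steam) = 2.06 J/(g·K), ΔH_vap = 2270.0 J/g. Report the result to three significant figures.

q1 (heat water 84.3→100.0 °C): 95.2 × 4.22 × 15.7 = 6307 J
q2 (vaporize at 100 °C): 95.2 × 2270.0 = 216104 J
q3 (heat steam 100.0→122.5 °C): 95.2 × 2.06 × 22.5 = 4413 J
Total: 6307 + 216104 + 4413 = 226824 J = 227 kJ

q = 227 kJ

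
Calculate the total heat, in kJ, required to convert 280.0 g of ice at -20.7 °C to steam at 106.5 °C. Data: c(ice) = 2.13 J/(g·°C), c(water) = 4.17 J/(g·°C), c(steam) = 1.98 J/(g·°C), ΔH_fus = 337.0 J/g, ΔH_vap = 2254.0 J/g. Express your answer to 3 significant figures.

q = 858 kJ

q1 (heat ice -20.7→0.0 °C): 280.0 × 2.13 × 20.7 = 12345 J
q2 (melt at 0 °C): 280.0 × 337.0 = 94360 J
q3 (heat water 0.0→100.0 °C): 280.0 × 4.17 × 100.0 = 116760 J
q4 (vaporize at 100 °C): 280.0 × 2254.0 = 631120 J
q5 (heat steam 100.0→106.5 °C): 280.0 × 1.98 × 6.5 = 3604 J
Total: 12345 + 94360 + 116760 + 631120 + 3604 = 858189 J = 858 kJ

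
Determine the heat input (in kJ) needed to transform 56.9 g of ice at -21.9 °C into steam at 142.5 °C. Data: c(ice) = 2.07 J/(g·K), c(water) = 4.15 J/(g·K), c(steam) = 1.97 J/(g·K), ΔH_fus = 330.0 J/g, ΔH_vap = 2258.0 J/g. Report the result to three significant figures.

q = 178 kJ

q1 (heat ice -21.9→0.0 °C): 56.9 × 2.07 × 21.9 = 2579 J
q2 (melt at 0 °C): 56.9 × 330.0 = 18777 J
q3 (heat water 0.0→100.0 °C): 56.9 × 4.15 × 100.0 = 23614 J
q4 (vaporize at 100 °C): 56.9 × 2258.0 = 128480 J
q5 (heat steam 100.0→142.5 °C): 56.9 × 1.97 × 42.5 = 4764 J
Total: 2579 + 18777 + 23614 + 128480 + 4764 = 178214 J = 178 kJ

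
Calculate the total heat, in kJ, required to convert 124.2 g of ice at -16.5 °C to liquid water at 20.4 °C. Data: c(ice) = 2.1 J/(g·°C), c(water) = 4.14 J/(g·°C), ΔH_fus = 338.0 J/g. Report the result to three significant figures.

q = 56.8 kJ

q1 (heat ice -16.5→0.0 °C): 124.2 × 2.1 × 16.5 = 4304 J
q2 (melt at 0 °C): 124.2 × 338.0 = 41980 J
q3 (heat water 0.0→20.4 °C): 124.2 × 4.14 × 20.4 = 10489 J
Total: 4304 + 41980 + 10489 = 56773 J = 56.8 kJ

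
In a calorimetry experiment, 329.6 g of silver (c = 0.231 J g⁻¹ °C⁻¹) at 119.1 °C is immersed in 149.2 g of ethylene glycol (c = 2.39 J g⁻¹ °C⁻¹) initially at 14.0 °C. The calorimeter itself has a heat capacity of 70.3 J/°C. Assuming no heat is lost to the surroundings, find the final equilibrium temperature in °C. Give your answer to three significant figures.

Heat lost by silver = heat gained by ethylene glycol + calorimeter.
(329.6)(0.231)(119.1 − T) = [(149.2)(2.39) + 70.3](T − 14.0)
76.1376 (119.1 − T) = 426.888 (T − 14.0)
9068.0 − 76.1376 T = 426.888 T − 5976.4
15044.4 = 503.0256 T
T = 29.91 °C

T_f = 29.9 °C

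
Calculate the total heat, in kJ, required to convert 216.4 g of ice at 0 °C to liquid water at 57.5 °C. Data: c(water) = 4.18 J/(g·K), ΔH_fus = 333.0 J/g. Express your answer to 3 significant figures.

q1 (melt at 0 °C): 216.4 × 333.0 = 72061 J
q2 (heat water 0.0→57.5 °C): 216.4 × 4.18 × 57.5 = 52012 J
Total: 72061 + 52012 = 124073 J = 124 kJ

q = 124 kJ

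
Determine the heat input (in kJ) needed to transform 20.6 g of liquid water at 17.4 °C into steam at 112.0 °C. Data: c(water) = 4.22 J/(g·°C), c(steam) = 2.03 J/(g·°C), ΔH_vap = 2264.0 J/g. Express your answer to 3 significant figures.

q1 (heat water 17.4→100.0 °C): 20.6 × 4.22 × 82.6 = 7181 J
q2 (vaporize at 100 °C): 20.6 × 2264.0 = 46638 J
q3 (heat steam 100.0→112.0 °C): 20.6 × 2.03 × 12.0 = 502 J
Total: 7181 + 46638 + 502 = 54321 J = 54.3 kJ

q = 54.3 kJ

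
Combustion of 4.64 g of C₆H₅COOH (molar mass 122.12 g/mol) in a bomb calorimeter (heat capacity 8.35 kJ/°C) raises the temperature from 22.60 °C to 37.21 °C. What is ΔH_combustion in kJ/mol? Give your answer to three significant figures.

ΔH = -3210 kJ/mol

ΔT = 37.21 − 22.60 = 14.61 °C
q_cal = C_cal × ΔT = 8.35 × 14.61 = 121.9935 kJ
n = 4.64 / 122.12 = 0.03800 mol
q_rxn = −q_cal = -121.9935 kJ
ΔH = -121.9935 / 0.03800 = -3210 kJ/mol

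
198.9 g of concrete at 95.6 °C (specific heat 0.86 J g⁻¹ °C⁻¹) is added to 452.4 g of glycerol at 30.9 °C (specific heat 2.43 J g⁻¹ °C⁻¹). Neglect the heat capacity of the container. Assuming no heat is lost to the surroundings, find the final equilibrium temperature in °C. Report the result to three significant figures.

Heat lost by concrete = heat gained by glycerol.
(198.9)(0.86)(95.6 − T) = (452.4)(2.43)(T − 30.9)
171.054 (95.6 − T) = 1099.332 (T − 30.9)
16353 − 171.054 T = 1099.332 T − 33969
50322 = 1270.386 T
T = 39.61 °C

T_f = 39.6 °C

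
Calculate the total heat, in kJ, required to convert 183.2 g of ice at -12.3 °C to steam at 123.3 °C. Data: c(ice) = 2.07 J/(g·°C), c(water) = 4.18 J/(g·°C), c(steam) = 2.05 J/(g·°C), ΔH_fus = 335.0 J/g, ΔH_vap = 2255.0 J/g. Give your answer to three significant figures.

q = 564 kJ

q1 (heat ice -12.3→0.0 °C): 183.2 × 2.07 × 12.3 = 4664 J
q2 (melt at 0 °C): 183.2 × 335.0 = 61372 J
q3 (heat water 0.0→100.0 °C): 183.2 × 4.18 × 100.0 = 76578 J
q4 (vaporize at 100 °C): 183.2 × 2255.0 = 413116 J
q5 (heat steam 100.0→123.3 °C): 183.2 × 2.05 × 23.3 = 8751 J
Total: 4664 + 61372 + 76578 + 413116 + 8751 = 564481 J = 564 kJ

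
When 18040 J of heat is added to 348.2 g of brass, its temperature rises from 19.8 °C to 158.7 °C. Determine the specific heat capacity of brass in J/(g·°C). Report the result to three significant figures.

c = q / (m ΔT) = 18040 / (348.2 × 138.9)
c = 18040 / 48364.98 = 0.373 J/(g·°C)

c = 0.373 J/(g·°C)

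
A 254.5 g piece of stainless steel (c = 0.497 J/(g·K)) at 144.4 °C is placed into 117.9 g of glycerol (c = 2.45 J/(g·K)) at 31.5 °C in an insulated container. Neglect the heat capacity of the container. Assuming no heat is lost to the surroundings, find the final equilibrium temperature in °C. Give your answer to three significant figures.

Heat lost by stainless steel = heat gained by glycerol.
(254.5)(0.497)(144.4 − T) = (117.9)(2.45)(T − 31.5)
126.4865 (144.4 − T) = 288.855 (T − 31.5)
18265 − 126.4865 T = 288.855 T − 9098.9
27363.9 = 415.3415 T
T = 65.88 °C

T_f = 65.9 °C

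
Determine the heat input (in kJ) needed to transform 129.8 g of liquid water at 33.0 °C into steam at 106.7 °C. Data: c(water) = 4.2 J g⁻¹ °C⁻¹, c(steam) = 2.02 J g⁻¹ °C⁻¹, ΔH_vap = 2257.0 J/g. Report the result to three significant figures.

q1 (heat water 33.0→100.0 °C): 129.8 × 4.2 × 67.0 = 36526 J
q2 (vaporize at 100 °C): 129.8 × 2257.0 = 292959 J
q3 (heat steam 100.0→106.7 °C): 129.8 × 2.02 × 6.7 = 1757 J
Total: 36526 + 292959 + 1757 = 331242 J = 331 kJ

q = 331 kJ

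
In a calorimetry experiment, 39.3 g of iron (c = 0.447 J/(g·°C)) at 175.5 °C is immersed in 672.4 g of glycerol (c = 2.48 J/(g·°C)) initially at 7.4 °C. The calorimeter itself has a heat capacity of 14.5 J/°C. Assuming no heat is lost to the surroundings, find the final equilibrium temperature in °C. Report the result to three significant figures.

Heat lost by iron = heat gained by glycerol + calorimeter.
(39.3)(0.447)(175.5 − T) = [(672.4)(2.48) + 14.5](T − 7.4)
17.5671 (175.5 − T) = 1682.052 (T − 7.4)
3083.0 − 17.5671 T = 1682.052 T − 12447
15530.0 = 1699.6191 T
T = 9.137 °C

T_f = 9.14 °C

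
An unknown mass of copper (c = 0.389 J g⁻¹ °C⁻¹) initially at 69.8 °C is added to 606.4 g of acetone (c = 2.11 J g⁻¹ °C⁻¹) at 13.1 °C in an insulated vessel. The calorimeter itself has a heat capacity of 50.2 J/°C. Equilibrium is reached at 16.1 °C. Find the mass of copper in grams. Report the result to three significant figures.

m = 191 g

q_gained = (606.4 × 2.11 + 50.2) × (16.1 − 13.1) = 3989 J
q_lost = m × 0.389 × (69.8 − 16.1) = 20.8893 m
m = 3989 / 20.8893 = 191 g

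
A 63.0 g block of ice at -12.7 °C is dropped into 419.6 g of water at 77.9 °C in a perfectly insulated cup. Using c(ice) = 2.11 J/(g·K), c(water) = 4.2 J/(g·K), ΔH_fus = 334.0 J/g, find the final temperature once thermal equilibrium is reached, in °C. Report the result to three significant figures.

T_f = 56.5 °C

Heat to bring ice to 0 °C and melt it: q₁ = 63.0×2.11×12.7 + 63.0×334.0 = 22730 J
Heat the water can supply cooling to 0 °C: 419.6×4.2×77.9 = 137285 J > q₁, so all ice melts.
Energy balance: 419.6×4.2×(77.9 − T) = 22730 + 63.0×4.2×(T − 0)
1762.32(77.9 − T) = 22730 + 264.6 T
137285 − 22730 = 2026.92 T
T = 114555 / 2026.92 = 56.52 °C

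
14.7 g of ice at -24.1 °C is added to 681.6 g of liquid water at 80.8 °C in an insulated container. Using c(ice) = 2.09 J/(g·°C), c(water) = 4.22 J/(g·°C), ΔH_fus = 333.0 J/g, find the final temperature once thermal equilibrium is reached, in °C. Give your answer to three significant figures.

Heat to bring ice to 0 °C and melt it: q₁ = 14.7×2.09×24.1 + 14.7×333.0 = 5635.5 J
Heat the water can supply cooling to 0 °C: 681.6×4.22×80.8 = 232409 J > q₁, so all ice melts.
Energy balance: 681.6×4.22×(80.8 − T) = 5635.5 + 14.7×4.22×(T − 0)
2876.352(80.8 − T) = 5635.5 + 62.034 T
232409 − 5635.5 = 2938.386 T
T = 226773.5 / 2938.386 = 77.18 °C

T_f = 77.2 °C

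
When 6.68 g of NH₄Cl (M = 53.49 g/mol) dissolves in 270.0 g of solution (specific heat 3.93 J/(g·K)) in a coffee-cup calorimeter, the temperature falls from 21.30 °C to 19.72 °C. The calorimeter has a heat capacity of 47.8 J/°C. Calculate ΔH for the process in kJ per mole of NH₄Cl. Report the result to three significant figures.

|ΔT| = |19.72 − 21.30| = 1.58 °C
|q_surr| = (270.0 × 3.93 + 47.8) × 1.58 = 1108.9 × 1.58 = 1752 J
n(NH₄Cl) = 6.68 / 53.49 = 0.1249 mol
Temperature fell, so q_rxn = +|q_surr| = 1.752 kJ
ΔH = q_rxn / n = 14.03 kJ/mol

ΔH = 14.0 kJ/mol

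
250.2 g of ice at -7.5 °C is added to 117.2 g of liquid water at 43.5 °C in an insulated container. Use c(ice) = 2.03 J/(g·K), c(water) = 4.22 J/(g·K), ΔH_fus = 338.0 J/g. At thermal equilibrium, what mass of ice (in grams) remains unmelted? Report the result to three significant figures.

m_ice remaining = 198 g

Heat to warm all ice to 0 °C: 250.2×2.03×7.5 = 3809.3 J
Heat released by water cooling to 0 °C: 117.2×4.22×43.5 = 21514 J
21514 J < 3809.3 + 250.2×338.0 = 88376.9 J, so not all ice melts; final T = 0 °C.
Heat left for melting: 21514 − 3809.3 = 17704.7 J
Mass melted = 17704.7 / 338.0 = 52.38 g
Ice remaining = 250.2 − 52.38 = 197.82 g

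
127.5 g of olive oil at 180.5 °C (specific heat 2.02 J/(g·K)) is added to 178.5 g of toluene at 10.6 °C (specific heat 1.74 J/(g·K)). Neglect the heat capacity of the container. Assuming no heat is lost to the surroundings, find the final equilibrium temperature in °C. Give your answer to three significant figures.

Heat lost by olive oil = heat gained by toluene.
(127.5)(2.02)(180.5 − T) = (178.5)(1.74)(T − 10.6)
257.55 (180.5 − T) = 310.59 (T − 10.6)
46488 − 257.55 T = 310.59 T − 3292.3
49780.3 = 568.14 T
T = 87.62 °C

T_f = 87.6 °C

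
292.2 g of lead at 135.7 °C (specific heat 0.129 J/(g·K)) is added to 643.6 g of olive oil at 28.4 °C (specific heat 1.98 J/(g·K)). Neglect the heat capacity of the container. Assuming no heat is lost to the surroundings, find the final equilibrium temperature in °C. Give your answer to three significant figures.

T_f = 31.5 °C

Heat lost by lead = heat gained by olive oil.
(292.2)(0.129)(135.7 − T) = (643.6)(1.98)(T − 28.4)
37.6938 (135.7 − T) = 1274.328 (T − 28.4)
5115.0 − 37.6938 T = 1274.328 T − 36191
41306.0 = 1312.0218 T
T = 31.48 °C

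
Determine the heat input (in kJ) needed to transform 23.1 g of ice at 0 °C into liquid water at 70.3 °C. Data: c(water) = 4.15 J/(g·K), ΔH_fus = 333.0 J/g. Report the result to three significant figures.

q1 (melt at 0 °C): 23.1 × 333.0 = 7692 J
q2 (heat water 0.0→70.3 °C): 23.1 × 4.15 × 70.3 = 6739 J
Total: 7692 + 6739 = 14431 J = 14.4 kJ

q = 14.4 kJ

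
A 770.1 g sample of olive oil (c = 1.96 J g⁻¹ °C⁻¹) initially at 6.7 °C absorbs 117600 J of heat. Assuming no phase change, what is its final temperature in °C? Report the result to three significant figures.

T_f = 84.6 °C

ΔT = q / (m c) = 117600 / (770.1 × 1.96) = 77.91 °C
T_f = 6.7 + 77.91 = 84.61 °C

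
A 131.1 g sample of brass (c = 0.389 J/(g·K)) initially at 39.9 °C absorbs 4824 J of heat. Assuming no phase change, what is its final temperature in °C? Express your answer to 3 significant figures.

ΔT = q / (m c) = 4824 / (131.1 × 0.389) = 94.59 °C
T_f = 39.9 + 94.59 = 134.49 °C

T_f = 134 °C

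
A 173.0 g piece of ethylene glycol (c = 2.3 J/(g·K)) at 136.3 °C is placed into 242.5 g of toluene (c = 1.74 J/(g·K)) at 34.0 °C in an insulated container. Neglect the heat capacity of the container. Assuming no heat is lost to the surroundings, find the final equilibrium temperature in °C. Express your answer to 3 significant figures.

T_f = 83.6 °C

Heat lost by ethylene glycol = heat gained by toluene.
(173.0)(2.3)(136.3 − T) = (242.5)(1.74)(T − 34.0)
397.9 (136.3 − T) = 421.95 (T − 34.0)
54234 − 397.9 T = 421.95 T − 14346
68580 = 819.85 T
T = 83.649 °C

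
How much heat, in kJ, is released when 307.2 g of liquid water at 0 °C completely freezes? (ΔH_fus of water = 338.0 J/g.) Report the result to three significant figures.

q = 104 kJ

q = m × ΔH_fus = 307.2 × 338.0 = 103800 J = 104 kJ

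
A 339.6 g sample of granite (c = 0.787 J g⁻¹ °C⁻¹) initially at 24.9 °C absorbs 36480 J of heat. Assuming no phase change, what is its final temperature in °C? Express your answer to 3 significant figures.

ΔT = q / (m c) = 36480 / (339.6 × 0.787) = 136.5 °C
T_f = 24.9 + 136.5 = 161.4 °C

T_f = 161 °C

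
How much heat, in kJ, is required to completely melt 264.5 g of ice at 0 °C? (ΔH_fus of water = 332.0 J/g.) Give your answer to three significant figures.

q = m × ΔH_fus = 264.5 × 332.0 = 87810 J = 87.8 kJ

q = 87.8 kJ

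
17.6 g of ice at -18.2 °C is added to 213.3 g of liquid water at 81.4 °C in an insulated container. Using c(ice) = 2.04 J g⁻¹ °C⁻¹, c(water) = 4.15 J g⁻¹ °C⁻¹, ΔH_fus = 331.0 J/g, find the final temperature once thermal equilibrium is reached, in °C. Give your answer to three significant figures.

T_f = 68.4 °C

Heat to bring ice to 0 °C and melt it: q₁ = 17.6×2.04×18.2 + 17.6×331.0 = 6479.1 J
Heat the water can supply cooling to 0 °C: 213.3×4.15×81.4 = 72054.9 J > q₁, so all ice melts.
Energy balance: 213.3×4.15×(81.4 − T) = 6479.1 + 17.6×4.15×(T − 0)
885.195(81.4 − T) = 6479.1 + 73.04 T
72054.9 − 6479.1 = 958.235 T
T = 65575.8 / 958.235 = 68.43 °C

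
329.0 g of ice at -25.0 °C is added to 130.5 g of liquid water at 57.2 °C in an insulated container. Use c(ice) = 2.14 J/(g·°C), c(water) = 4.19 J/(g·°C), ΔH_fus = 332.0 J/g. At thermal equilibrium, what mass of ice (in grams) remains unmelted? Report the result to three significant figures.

m_ice remaining = 288 g

Heat to warm all ice to 0 °C: 329.0×2.14×25.0 = 17602 J
Heat released by water cooling to 0 °C: 130.5×4.19×57.2 = 31277 J
31277 J < 17602 + 329.0×332.0 = 126830 J, so not all ice melts; final T = 0 °C.
Heat left for melting: 31277 − 17602 = 13675 J
Mass melted = 13675 / 332.0 = 41.19 g
Ice remaining = 329.0 − 41.19 = 287.81 g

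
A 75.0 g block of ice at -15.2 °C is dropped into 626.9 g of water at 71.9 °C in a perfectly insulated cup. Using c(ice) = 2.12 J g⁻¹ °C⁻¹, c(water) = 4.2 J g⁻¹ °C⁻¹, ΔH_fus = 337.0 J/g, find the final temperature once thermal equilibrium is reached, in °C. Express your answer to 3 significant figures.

T_f = 54.8 °C

Heat to bring ice to 0 °C and melt it: q₁ = 75.0×2.12×15.2 + 75.0×337.0 = 27692 J
Heat the water can supply cooling to 0 °C: 626.9×4.2×71.9 = 189311 J > q₁, so all ice melts.
Energy balance: 626.9×4.2×(71.9 − T) = 27692 + 75.0×4.2×(T − 0)
2632.98(71.9 − T) = 27692 + 315 T
189311 − 27692 = 2947.98 T
T = 161619 / 2947.98 = 54.82 °C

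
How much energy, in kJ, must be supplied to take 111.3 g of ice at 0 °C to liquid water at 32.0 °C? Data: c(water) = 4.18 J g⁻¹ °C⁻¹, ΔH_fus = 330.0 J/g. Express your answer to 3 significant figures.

q = 51.6 kJ

q1 (melt at 0 °C): 111.3 × 330.0 = 36729 J
q2 (heat water 0.0→32.0 °C): 111.3 × 4.18 × 32.0 = 14887 J
Total: 36729 + 14887 = 51616 J = 51.6 kJ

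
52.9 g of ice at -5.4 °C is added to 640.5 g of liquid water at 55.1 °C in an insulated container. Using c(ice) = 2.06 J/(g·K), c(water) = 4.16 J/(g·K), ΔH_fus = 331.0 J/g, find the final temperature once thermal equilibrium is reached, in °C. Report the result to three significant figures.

T_f = 44.6 °C

Heat to bring ice to 0 °C and melt it: q₁ = 52.9×2.06×5.4 + 52.9×331.0 = 18098 J
Heat the water can supply cooling to 0 °C: 640.5×4.16×55.1 = 146813 J > q₁, so all ice melts.
Energy balance: 640.5×4.16×(55.1 − T) = 18098 + 52.9×4.16×(T − 0)
2664.48(55.1 − T) = 18098 + 220.064 T
146813 − 18098 = 2884.544 T
T = 128715 / 2884.544 = 44.62 °C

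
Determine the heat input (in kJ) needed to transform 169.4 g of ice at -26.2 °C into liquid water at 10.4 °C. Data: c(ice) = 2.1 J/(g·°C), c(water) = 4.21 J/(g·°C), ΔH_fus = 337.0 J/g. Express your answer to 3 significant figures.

q1 (heat ice -26.2→0.0 °C): 169.4 × 2.1 × 26.2 = 9320 J
q2 (melt at 0 °C): 169.4 × 337.0 = 57088 J
q3 (heat water 0.0→10.4 °C): 169.4 × 4.21 × 10.4 = 7417 J
Total: 9320 + 57088 + 7417 = 73825 J = 73.8 kJ

q = 73.8 kJ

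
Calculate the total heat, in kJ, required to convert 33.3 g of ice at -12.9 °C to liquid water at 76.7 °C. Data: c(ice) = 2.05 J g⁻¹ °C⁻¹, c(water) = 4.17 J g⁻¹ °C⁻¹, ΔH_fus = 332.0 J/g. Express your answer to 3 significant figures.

q = 22.6 kJ

q1 (heat ice -12.9→0.0 °C): 33.3 × 2.05 × 12.9 = 881 J
q2 (melt at 0 °C): 33.3 × 332.0 = 11056 J
q3 (heat water 0.0→76.7 °C): 33.3 × 4.17 × 76.7 = 10651 J
Total: 881 + 11056 + 10651 = 22588 J = 22.6 kJ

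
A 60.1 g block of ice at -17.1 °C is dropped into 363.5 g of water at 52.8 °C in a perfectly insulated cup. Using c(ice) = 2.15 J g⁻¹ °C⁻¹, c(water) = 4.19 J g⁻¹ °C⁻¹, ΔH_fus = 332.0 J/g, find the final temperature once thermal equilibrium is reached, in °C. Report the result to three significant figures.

T_f = 32.8 °C

Heat to bring ice to 0 °C and melt it: q₁ = 60.1×2.15×17.1 + 60.1×332.0 = 22163 J
Heat the water can supply cooling to 0 °C: 363.5×4.19×52.8 = 80417.8 J > q₁, so all ice melts.
Energy balance: 363.5×4.19×(52.8 − T) = 22163 + 60.1×4.19×(T − 0)
1523.065(52.8 − T) = 22163 + 251.819 T
80417.8 − 22163 = 1774.884 T
T = 58254.8 / 1774.884 = 32.82 °C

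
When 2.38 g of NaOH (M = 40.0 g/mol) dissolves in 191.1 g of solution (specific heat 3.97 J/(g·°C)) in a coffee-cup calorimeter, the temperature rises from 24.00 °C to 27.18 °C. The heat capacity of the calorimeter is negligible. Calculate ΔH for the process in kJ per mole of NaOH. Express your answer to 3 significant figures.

ΔH = -40.5 kJ/mol

|ΔT| = |27.18 − 24.00| = 3.18 °C
|q_surr| = (191.1 × 3.97) × 3.18 = 758.667 × 3.18 = 2412.6 J
n(NaOH) = 2.38 / 40.0 = 0.059500 mol
Temperature rose, so q_rxn = −|q_surr| = -2.4126 kJ
ΔH = q_rxn / n = -40.548 kJ/mol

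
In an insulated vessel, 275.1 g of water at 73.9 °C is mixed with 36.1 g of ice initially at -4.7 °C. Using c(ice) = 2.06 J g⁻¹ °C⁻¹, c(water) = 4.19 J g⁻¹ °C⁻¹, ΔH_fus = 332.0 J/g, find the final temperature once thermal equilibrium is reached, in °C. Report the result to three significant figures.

T_f = 55.9 °C

Heat to bring ice to 0 °C and melt it: q₁ = 36.1×2.06×4.7 + 36.1×332.0 = 12335 J
Heat the water can supply cooling to 0 °C: 275.1×4.19×73.9 = 85182.2 J > q₁, so all ice melts.
Energy balance: 275.1×4.19×(73.9 − T) = 12335 + 36.1×4.19×(T − 0)
1152.669(73.9 − T) = 12335 + 151.259 T
85182.2 − 12335 = 1303.928 T
T = 72847.2 / 1303.928 = 55.87 °C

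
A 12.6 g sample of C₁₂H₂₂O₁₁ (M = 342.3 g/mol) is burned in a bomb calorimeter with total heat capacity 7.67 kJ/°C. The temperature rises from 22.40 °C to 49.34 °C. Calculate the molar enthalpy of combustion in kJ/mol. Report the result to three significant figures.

ΔH = -5610 kJ/mol

ΔT = 49.34 − 22.40 = 26.94 °C
q_cal = C_cal × ΔT = 7.67 × 26.94 = 206.6298 kJ
n = 12.6 / 342.3 = 0.03681 mol
q_rxn = −q_cal = -206.6298 kJ
ΔH = -206.6298 / 0.03681 = -5613 kJ/mol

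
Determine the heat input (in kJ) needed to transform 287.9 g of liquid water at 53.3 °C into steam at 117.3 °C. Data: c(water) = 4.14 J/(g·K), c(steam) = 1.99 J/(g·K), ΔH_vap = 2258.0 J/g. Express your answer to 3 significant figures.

q1 (heat water 53.3→100.0 °C): 287.9 × 4.14 × 46.7 = 55662 J
q2 (vaporize at 100 °C): 287.9 × 2258.0 = 650078 J
q3 (heat steam 100.0→117.3 °C): 287.9 × 1.99 × 17.3 = 9912 J
Total: 55662 + 650078 + 9912 = 715652 J = 716 kJ

q = 716 kJ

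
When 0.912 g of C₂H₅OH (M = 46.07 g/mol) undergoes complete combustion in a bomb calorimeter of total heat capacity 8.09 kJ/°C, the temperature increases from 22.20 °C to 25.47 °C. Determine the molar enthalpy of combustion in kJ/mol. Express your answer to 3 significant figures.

ΔT = 25.47 − 22.20 = 3.27 °C
q_cal = C_cal × ΔT = 8.09 × 3.27 = 26.4543 kJ
n = 0.912 / 46.07 = 0.01980 mol
q_rxn = −q_cal = -26.4543 kJ
ΔH = -26.4543 / 0.01980 = -1336 kJ/mol

ΔH = -1340 kJ/mol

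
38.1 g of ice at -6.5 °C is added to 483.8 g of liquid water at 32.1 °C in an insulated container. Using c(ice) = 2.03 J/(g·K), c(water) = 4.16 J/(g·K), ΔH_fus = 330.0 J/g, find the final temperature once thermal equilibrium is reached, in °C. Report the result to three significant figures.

Heat to bring ice to 0 °C and melt it: q₁ = 38.1×2.03×6.5 + 38.1×330.0 = 13076 J
Heat the water can supply cooling to 0 °C: 483.8×4.16×32.1 = 64604.7 J > q₁, so all ice melts.
Energy balance: 483.8×4.16×(32.1 − T) = 13076 + 38.1×4.16×(T − 0)
2012.608(32.1 − T) = 13076 + 158.496 T
64604.7 − 13076 = 2171.104 T
T = 51528.7 / 2171.104 = 23.73 °C

T_f = 23.7 °C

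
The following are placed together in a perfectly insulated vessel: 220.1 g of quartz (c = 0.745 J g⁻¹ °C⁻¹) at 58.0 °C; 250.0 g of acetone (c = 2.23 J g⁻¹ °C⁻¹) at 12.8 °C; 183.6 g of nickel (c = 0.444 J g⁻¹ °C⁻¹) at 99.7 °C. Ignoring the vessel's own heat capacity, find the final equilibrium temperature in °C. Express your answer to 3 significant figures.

Σ mᵢcᵢ(T − Tᵢ) = 0  ⇒  T = Σ mᵢcᵢTᵢ / Σ mᵢcᵢ
Σ mᵢcᵢ = 220.1×0.745 + 250.0×2.23 + 183.6×0.444 = 802.9929
Σ mᵢcᵢTᵢ = 163.9745×58.0 + 557.5×12.8 + 81.5184×99.7 = 24774
T = 24774 / 802.9929 = 30.85 °C

T_f = 30.9 °C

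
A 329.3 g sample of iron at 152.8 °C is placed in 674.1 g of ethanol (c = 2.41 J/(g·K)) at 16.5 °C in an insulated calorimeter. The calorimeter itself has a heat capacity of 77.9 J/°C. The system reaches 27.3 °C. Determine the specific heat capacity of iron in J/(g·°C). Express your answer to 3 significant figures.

c = 0.445 J/(g·°C)

q_gained = (674.1 × 2.41 + 77.9) × (27.3 − 16.5) = 18390 J
q_lost = 329.3 × c × (152.8 − 27.3) = 41327.15 c
Set equal: c = 18390 / 41327.15 = 0.445 J/(g·°C)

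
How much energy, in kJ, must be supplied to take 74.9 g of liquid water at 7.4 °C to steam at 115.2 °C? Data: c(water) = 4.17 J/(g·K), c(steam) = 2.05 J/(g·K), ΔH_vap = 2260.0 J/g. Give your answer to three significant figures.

q1 (heat water 7.4→100.0 °C): 74.9 × 4.17 × 92.6 = 28922 J
q2 (vaporize at 100 °C): 74.9 × 2260.0 = 169274 J
q3 (heat steam 100.0→115.2 °C): 74.9 × 2.05 × 15.2 = 2334 J
Total: 28922 + 169274 + 2334 = 200530 J = 201 kJ

q = 201 kJ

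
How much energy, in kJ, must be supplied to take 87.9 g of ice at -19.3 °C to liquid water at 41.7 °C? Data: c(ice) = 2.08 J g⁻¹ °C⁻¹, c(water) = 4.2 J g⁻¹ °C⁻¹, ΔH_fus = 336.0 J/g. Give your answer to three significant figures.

q = 48.5 kJ

q1 (heat ice -19.3→0.0 °C): 87.9 × 2.08 × 19.3 = 3529 J
q2 (melt at 0 °C): 87.9 × 336.0 = 29534 J
q3 (heat water 0.0→41.7 °C): 87.9 × 4.2 × 41.7 = 15395 J
Total: 3529 + 29534 + 15395 = 48458 J = 48.5 kJ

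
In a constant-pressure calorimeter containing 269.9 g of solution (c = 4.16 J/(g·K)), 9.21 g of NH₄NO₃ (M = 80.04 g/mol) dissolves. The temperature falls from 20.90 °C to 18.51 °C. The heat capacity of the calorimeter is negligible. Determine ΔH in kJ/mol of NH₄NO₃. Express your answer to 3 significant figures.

|ΔT| = |18.51 − 20.90| = 2.39 °C
|q_surr| = (269.9 × 4.16) × 2.39 = 1122.784 × 2.39 = 2683 J
n(NH₄NO₃) = 9.21 / 80.04 = 0.1151 mol
Temperature fell, so q_rxn = +|q_surr| = 2.683 kJ
ΔH = q_rxn / n = 23.31 kJ/mol

ΔH = 23.3 kJ/mol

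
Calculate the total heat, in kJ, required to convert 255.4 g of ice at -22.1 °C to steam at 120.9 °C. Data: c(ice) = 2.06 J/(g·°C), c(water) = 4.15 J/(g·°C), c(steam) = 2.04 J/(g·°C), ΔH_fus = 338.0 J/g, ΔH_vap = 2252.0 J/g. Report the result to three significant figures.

q = 790 kJ

q1 (heat ice -22.1→0.0 °C): 255.4 × 2.06 × 22.1 = 11627 J
q2 (melt at 0 °C): 255.4 × 338.0 = 86325 J
q3 (heat water 0.0→100.0 °C): 255.4 × 4.15 × 100.0 = 105991 J
q4 (vaporize at 100 °C): 255.4 × 2252.0 = 575161 J
q5 (heat steam 100.0→120.9 °C): 255.4 × 2.04 × 20.9 = 10889 J
Total: 11627 + 86325 + 105991 + 575161 + 10889 = 789993 J = 790 kJ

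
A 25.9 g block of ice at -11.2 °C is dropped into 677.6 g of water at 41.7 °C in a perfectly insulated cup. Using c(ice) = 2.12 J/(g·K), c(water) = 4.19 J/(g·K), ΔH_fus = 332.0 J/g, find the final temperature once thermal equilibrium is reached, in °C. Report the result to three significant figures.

Heat to bring ice to 0 °C and melt it: q₁ = 25.9×2.12×11.2 + 25.9×332.0 = 9213.8 J
Heat the water can supply cooling to 0 °C: 677.6×4.19×41.7 = 118392 J > q₁, so all ice melts.
Energy balance: 677.6×4.19×(41.7 − T) = 9213.8 + 25.9×4.19×(T − 0)
2839.144(41.7 − T) = 9213.8 + 108.521 T
118392 − 9213.8 = 2947.665 T
T = 109178.2 / 2947.665 = 37.04 °C

T_f = 37.0 °C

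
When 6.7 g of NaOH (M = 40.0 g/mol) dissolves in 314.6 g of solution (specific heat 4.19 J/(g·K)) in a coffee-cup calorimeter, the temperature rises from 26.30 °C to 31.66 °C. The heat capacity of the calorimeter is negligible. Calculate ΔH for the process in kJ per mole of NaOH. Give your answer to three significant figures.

ΔH = -42.2 kJ/mol

|ΔT| = |31.66 − 26.30| = 5.36 °C
|q_surr| = (314.6 × 4.19) × 5.36 = 1318.174 × 5.36 = 7065 J
n(NaOH) = 6.7 / 40.0 = 0.1675 mol
Temperature rose, so q_rxn = −|q_surr| = -7.065 kJ
ΔH = q_rxn / n = -42.18 kJ/mol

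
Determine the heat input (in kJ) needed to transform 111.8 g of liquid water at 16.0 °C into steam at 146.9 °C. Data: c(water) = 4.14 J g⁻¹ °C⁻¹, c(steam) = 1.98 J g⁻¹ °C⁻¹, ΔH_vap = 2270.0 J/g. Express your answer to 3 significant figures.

q1 (heat water 16.0→100.0 °C): 111.8 × 4.14 × 84.0 = 38880 J
q2 (vaporize at 100 °C): 111.8 × 2270.0 = 253786 J
q3 (heat steam 100.0→146.9 °C): 111.8 × 1.98 × 46.9 = 10382 J
Total: 38880 + 253786 + 10382 = 303048 J = 303 kJ

q = 303 kJ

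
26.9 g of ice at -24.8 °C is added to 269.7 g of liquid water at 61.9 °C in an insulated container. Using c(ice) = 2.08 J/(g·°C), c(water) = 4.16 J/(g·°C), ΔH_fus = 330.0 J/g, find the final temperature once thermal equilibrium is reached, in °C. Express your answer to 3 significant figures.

Heat to bring ice to 0 °C and melt it: q₁ = 26.9×2.08×24.8 + 26.9×330.0 = 10265 J
Heat the water can supply cooling to 0 °C: 269.7×4.16×61.9 = 69448.8 J > q₁, so all ice melts.
Energy balance: 269.7×4.16×(61.9 − T) = 10265 + 26.9×4.16×(T − 0)
1121.952(61.9 − T) = 10265 + 111.904 T
69448.8 − 10265 = 1233.856 T
T = 59183.8 / 1233.856 = 47.97 °C

T_f = 48.0 °C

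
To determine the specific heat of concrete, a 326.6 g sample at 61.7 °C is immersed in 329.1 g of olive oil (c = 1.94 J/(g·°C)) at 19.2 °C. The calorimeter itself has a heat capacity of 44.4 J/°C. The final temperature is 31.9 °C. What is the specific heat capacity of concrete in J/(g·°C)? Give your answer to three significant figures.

c = 0.891 J/(g·°C)

q_gained = (329.1 × 1.94 + 44.4) × (31.9 − 19.2) = 8672 J
q_lost = 326.6 × c × (61.7 − 31.9) = 9732.68 c
Set equal: c = 8672 / 9732.68 = 0.891 J/(g·°C)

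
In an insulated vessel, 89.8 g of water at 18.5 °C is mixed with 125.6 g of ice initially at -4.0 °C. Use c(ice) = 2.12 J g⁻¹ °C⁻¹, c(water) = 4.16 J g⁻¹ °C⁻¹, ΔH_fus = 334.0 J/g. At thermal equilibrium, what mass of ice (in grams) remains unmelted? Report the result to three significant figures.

m_ice remaining = 108 g

Heat to warm all ice to 0 °C: 125.6×2.12×4.0 = 1065.1 J
Heat released by water cooling to 0 °C: 89.8×4.16×18.5 = 6911.0 J
6911.0 J < 1065.1 + 125.6×334.0 = 43015.5 J, so not all ice melts; final T = 0 °C.
Heat left for melting: 6911.0 − 1065.1 = 5845.9 J
Mass melted = 5845.9 / 334.0 = 17.50 g
Ice remaining = 125.6 − 17.50 = 108.10 g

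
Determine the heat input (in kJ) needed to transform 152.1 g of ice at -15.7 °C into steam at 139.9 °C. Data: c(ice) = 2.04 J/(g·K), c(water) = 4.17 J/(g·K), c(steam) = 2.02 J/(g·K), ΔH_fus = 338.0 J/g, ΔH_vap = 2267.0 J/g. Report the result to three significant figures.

q = 477 kJ

q1 (heat ice -15.7→0.0 °C): 152.1 × 2.04 × 15.7 = 4871 J
q2 (melt at 0 °C): 152.1 × 338.0 = 51410 J
q3 (heat water 0.0→100.0 °C): 152.1 × 4.17 × 100.0 = 63426 J
q4 (vaporize at 100 °C): 152.1 × 2267.0 = 344811 J
q5 (heat steam 100.0→139.9 °C): 152.1 × 2.02 × 39.9 = 12259 J
Total: 4871 + 51410 + 63426 + 344811 + 12259 = 476777 J = 477 kJ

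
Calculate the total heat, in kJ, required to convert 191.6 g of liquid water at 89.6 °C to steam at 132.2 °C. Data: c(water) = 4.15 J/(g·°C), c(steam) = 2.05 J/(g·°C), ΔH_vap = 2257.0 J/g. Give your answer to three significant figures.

q = 453 kJ

q1 (heat water 89.6→100.0 °C): 191.6 × 4.15 × 10.4 = 8269 J
q2 (vaporize at 100 °C): 191.6 × 2257.0 = 432441 J
q3 (heat steam 100.0→132.2 °C): 191.6 × 2.05 × 32.2 = 12648 J
Total: 8269 + 432441 + 12648 = 453358 J = 453 kJ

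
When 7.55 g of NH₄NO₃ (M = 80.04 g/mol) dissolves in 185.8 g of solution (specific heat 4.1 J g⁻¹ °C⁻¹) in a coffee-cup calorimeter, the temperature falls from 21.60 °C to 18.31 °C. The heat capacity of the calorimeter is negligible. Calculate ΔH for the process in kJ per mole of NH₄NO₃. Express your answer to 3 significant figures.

ΔH = 26.6 kJ/mol

|ΔT| = |18.31 − 21.60| = 3.29 °C
|q_surr| = (185.8 × 4.1) × 3.29 = 761.78 × 3.29 = 2506 J
n(NH₄NO₃) = 7.55 / 80.04 = 0.09433 mol
Temperature fell, so q_rxn = +|q_surr| = 2.506 kJ
ΔH = q_rxn / n = 26.57 kJ/mol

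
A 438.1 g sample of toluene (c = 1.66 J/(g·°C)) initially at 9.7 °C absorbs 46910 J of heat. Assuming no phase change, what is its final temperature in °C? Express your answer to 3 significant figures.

ΔT = q / (m c) = 46910 / (438.1 × 1.66) = 64.50 °C
T_f = 9.7 + 64.50 = 74.20 °C

T_f = 74.2 °C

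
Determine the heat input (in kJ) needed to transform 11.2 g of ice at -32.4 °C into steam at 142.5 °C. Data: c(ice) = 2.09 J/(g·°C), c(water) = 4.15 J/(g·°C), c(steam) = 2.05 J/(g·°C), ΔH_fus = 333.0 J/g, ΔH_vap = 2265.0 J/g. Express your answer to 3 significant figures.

q1 (heat ice -32.4→0.0 °C): 11.2 × 2.09 × 32.4 = 758 J
q2 (melt at 0 °C): 11.2 × 333.0 = 3730 J
q3 (heat water 0.0→100.0 °C): 11.2 × 4.15 × 100.0 = 4648 J
q4 (vaporize at 100 °C): 11.2 × 2265.0 = 25368 J
q5 (heat steam 100.0→142.5 °C): 11.2 × 2.05 × 42.5 = 976 J
Total: 758 + 3730 + 4648 + 25368 + 976 = 35480 J = 35.5 kJ

q = 35.5 kJ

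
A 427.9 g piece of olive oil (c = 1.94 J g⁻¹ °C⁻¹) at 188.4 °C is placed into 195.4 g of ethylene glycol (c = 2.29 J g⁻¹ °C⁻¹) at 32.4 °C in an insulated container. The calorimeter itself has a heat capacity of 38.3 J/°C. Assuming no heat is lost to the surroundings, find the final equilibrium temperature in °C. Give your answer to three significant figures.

Heat lost by olive oil = heat gained by ethylene glycol + calorimeter.
(427.9)(1.94)(188.4 − T) = [(195.4)(2.29) + 38.3](T − 32.4)
830.126 (188.4 − T) = 485.766 (T − 32.4)
156400 − 830.126 T = 485.766 T − 15739
172139 = 1315.892 T
T = 130.8 °C

T_f = 131 °C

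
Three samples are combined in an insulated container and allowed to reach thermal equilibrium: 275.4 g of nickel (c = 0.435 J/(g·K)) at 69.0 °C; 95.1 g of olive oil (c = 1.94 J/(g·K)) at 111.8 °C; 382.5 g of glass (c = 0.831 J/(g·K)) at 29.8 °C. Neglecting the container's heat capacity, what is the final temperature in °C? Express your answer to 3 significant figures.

Σ mᵢcᵢ(T − Tᵢ) = 0  ⇒  T = Σ mᵢcᵢTᵢ / Σ mᵢcᵢ
Σ mᵢcᵢ = 275.4×0.435 + 95.1×1.94 + 382.5×0.831 = 622.1505
Σ mᵢcᵢTᵢ = 119.799×69.0 + 184.494×111.8 + 317.8575×29.8 = 38365
T = 38365 / 622.1505 = 61.67 °C

T_f = 61.7 °C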